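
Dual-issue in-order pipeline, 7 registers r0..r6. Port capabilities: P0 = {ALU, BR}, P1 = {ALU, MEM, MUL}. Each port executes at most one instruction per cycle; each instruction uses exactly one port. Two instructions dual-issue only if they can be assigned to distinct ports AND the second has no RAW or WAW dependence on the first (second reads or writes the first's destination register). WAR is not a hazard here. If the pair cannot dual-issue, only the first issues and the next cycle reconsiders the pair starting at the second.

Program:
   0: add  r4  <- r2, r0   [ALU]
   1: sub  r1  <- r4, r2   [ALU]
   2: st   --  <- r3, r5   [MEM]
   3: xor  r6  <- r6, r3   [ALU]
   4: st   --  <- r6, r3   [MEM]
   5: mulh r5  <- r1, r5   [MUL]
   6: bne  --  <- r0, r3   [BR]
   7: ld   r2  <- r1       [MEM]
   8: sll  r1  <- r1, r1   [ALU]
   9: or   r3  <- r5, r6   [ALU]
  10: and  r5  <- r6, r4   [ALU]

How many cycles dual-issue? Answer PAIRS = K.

[0] i0  add  -- RAW r4
[1] i1,i2  sub+st  -- dual
[2] i3  xor  -- RAW r6
[3] i4  st  -- no-port MEM/MUL
[4] i5,i6  mulh+bne  -- dual
[5] i7,i8  ld+sll  -- dual
[6] i9,i10  or+and  -- dual

PAIRS = 4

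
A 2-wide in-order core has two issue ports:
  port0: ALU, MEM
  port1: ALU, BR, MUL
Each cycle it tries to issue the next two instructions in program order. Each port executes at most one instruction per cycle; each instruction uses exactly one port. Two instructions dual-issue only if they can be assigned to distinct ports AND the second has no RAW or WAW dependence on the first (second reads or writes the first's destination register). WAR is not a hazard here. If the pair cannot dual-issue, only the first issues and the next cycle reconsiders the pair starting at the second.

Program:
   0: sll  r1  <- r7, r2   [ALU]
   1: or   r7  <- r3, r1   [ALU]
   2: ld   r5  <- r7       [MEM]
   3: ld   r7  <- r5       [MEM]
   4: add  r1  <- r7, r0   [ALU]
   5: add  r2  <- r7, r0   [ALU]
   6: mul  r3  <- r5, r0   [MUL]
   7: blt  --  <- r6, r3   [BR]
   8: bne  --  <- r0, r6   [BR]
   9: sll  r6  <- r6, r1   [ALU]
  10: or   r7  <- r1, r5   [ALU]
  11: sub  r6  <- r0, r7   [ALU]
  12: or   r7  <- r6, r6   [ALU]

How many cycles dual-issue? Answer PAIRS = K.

[0] i0  sll  -- RAW r1
[1] i1  or  -- RAW r7
[2] i2  ld  -- no-port MEM/MEM
[3] i3  ld  -- RAW r7
[4] i4+i5  add+add  -- dual
[5] i6  mul  -- no-port MUL/BR
[6] i7  blt  -- no-port BR/BR
[7] i8+i9  bne+sll  -- dual
[8] i10  or  -- RAW r7
[9] i11  sub  -- RAW r6
[10] i12  or  -- tail

PAIRS = 2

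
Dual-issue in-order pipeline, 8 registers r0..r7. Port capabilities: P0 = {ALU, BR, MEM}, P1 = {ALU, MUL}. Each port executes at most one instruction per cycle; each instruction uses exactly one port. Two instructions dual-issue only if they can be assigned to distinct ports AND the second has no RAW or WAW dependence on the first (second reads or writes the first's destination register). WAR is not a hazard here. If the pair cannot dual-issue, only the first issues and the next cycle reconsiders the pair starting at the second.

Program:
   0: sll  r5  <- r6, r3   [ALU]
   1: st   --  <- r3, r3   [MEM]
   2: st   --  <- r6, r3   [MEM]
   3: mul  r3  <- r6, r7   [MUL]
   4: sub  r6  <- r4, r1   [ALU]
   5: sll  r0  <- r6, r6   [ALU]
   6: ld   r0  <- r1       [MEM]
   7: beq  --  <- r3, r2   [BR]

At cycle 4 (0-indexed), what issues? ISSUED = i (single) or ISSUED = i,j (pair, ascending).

[0] i0/i1  sll.ALU+st.MEM  -- pair
[1] i2/i3  st.MEM+mul.MUL  -- pair
[2] i4  sub.ALU  -- RAW r6
[3] i5  sll.ALU  -- WAW r0
[4] i6  ld.MEM  -- no-port MEM/BR
[5] i7  beq.BR  -- tail

ISSUED = 6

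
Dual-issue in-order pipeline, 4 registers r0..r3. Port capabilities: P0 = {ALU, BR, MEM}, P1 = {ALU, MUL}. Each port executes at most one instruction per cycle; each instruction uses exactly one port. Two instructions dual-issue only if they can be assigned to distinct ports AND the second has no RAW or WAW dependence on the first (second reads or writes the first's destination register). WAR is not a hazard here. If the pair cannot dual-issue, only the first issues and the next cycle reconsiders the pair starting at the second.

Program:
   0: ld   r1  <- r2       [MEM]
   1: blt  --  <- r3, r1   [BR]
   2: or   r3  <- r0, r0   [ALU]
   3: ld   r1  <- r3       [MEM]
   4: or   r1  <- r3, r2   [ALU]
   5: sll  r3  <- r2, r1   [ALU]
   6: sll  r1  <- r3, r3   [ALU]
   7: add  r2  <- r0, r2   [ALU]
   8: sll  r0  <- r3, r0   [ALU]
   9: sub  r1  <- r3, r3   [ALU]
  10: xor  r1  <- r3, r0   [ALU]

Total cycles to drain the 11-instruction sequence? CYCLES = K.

CYCLES = 8

0. ld @i0  | no-port MEM/BR
1. blt;or @i1/i2  | pair
2. ld @i3  | WAW r1
3. or @i4  | RAW r1
4. sll @i5  | RAW r3
5. sll;add @i6/i7  | pair
6. sll;sub @i8/i9  | pair
7. xor @i10  | tail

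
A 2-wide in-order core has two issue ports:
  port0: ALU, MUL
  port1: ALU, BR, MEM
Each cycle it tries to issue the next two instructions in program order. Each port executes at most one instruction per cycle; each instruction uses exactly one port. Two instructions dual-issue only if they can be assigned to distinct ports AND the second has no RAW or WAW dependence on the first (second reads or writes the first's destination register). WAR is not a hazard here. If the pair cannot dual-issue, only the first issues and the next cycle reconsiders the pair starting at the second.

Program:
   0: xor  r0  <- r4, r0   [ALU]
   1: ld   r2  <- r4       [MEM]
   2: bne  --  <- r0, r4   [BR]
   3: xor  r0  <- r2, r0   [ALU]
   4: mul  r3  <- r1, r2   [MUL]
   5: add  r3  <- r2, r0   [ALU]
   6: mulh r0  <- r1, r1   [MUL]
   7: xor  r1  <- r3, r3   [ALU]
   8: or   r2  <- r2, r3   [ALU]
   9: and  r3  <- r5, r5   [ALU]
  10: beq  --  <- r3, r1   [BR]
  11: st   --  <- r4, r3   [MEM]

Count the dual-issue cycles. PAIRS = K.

0. xor/ld @i0+i1  | pair
1. bne/xor @i2+i3  | pair
2. mul @i4  | WAW r3
3. add/mulh @i5+i6  | pair
4. xor/or @i7+i8  | pair
5. and @i9  | RAW r3
6. beq @i10  | no-port BR/MEM
7. st @i11  | tail

PAIRS = 4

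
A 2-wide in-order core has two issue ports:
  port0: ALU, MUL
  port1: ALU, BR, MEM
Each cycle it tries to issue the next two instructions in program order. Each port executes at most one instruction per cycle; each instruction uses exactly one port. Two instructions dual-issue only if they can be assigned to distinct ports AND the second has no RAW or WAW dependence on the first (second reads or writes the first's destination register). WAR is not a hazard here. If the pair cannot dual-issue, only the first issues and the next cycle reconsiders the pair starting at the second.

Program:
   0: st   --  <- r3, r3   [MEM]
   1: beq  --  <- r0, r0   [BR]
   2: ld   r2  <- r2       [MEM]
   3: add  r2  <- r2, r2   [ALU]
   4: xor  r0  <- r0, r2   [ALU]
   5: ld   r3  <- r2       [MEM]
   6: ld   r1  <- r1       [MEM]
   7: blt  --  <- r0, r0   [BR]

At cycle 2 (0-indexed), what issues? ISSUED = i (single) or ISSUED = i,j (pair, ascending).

[0] i0  st.MEM  -- no-port MEM/BR
[1] i1  beq.BR  -- no-port BR/MEM
[2] i2  ld.MEM  -- RAW+WAW r2
[3] i3  add.ALU  -- RAW r2
[4] i4+i5  xor.ALU;ld.MEM  -- 2-wide
[5] i6  ld.MEM  -- no-port MEM/BR
[6] i7  blt.BR  -- tail

ISSUED = 2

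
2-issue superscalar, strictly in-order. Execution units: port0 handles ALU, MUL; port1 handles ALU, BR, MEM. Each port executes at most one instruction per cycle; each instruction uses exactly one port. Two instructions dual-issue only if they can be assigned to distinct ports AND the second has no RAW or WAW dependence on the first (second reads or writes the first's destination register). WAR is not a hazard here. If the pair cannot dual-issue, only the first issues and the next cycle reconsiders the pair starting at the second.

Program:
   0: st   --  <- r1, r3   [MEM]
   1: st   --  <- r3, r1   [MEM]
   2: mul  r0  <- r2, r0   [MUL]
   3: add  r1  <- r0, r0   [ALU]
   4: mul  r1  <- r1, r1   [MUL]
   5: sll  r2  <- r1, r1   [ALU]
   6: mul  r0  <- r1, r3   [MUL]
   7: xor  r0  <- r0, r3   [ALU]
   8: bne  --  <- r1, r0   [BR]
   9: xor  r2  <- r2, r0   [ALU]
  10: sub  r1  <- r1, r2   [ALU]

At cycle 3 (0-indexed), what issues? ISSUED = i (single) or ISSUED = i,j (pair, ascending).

ISSUED = 4

t=0 i0:st.MEM ; no-port MEM/MEM
t=1 i1,i2:st.MEM;mul.MUL ; 2-wide
t=2 i3:add.ALU ; RAW+WAW r1
t=3 i4:mul.MUL ; RAW r1
t=4 i5,i6:sll.ALU;mul.MUL ; 2-wide
t=5 i7:xor.ALU ; RAW r0
t=6 i8,i9:bne.BR;xor.ALU ; 2-wide
t=7 i10:sub.ALU ; tail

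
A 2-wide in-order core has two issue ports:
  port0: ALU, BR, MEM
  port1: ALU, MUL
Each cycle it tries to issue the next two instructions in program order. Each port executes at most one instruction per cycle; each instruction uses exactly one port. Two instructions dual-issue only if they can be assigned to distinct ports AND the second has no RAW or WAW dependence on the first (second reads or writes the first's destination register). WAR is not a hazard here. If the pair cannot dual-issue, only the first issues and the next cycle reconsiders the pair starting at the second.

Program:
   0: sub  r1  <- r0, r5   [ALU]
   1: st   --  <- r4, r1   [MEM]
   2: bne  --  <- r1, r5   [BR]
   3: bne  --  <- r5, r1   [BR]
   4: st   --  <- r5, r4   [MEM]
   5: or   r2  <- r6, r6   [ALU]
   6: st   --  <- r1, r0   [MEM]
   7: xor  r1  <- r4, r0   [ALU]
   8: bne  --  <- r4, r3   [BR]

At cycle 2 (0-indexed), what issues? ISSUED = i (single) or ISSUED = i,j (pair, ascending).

  cy0 -> i0 (sub) RAW r1
  cy1 -> i1 (st) no-port MEM/BR
  cy2 -> i2 (bne) no-port BR/BR
  cy3 -> i3 (bne) no-port BR/MEM
  cy4 -> i4/i5 (st or) pair
  cy5 -> i6/i7 (st xor) pair
  cy6 -> i8 (bne) tail

ISSUED = 2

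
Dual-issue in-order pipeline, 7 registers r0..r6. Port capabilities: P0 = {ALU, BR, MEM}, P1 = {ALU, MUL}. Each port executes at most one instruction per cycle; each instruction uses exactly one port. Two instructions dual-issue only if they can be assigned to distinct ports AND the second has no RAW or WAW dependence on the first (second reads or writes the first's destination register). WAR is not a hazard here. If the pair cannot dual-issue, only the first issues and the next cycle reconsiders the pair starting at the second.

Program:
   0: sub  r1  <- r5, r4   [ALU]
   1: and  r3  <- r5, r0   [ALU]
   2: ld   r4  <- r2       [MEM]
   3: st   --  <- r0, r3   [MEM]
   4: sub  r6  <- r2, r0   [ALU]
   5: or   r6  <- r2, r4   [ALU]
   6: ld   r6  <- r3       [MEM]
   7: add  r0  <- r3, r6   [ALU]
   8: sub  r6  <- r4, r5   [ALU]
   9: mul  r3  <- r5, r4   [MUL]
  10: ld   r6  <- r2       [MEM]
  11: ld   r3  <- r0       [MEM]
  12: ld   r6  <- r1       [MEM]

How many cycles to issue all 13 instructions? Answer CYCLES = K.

0. sub/and @i0/i1  | pair
1. ld @i2  | no-port MEM/MEM
2. st/sub @i3/i4  | pair
3. or @i5  | WAW r6
4. ld @i6  | RAW r6
5. add/sub @i7/i8  | pair
6. mul/ld @i9/i10  | pair
7. ld @i11  | no-port MEM/MEM
8. ld @i12  | tail

CYCLES = 9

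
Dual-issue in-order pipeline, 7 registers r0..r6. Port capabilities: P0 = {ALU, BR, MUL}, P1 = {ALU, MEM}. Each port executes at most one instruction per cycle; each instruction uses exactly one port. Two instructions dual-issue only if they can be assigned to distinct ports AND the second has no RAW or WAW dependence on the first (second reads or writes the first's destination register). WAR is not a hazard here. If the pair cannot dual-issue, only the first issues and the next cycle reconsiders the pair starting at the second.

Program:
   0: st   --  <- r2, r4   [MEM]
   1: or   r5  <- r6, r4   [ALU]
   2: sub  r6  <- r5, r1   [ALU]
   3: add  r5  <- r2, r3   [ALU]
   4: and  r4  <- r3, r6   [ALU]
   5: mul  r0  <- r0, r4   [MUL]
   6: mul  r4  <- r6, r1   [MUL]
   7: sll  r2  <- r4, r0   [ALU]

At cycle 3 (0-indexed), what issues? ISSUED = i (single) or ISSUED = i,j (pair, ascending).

[0] i0+i1  st.MEM/or.ALU  -- 2-wide
[1] i2+i3  sub.ALU/add.ALU  -- 2-wide
[2] i4  and.ALU  -- RAW r4
[3] i5  mul.MUL  -- no-port MUL/MUL
[4] i6  mul.MUL  -- RAW r4
[5] i7  sll.ALU  -- tail

ISSUED = 5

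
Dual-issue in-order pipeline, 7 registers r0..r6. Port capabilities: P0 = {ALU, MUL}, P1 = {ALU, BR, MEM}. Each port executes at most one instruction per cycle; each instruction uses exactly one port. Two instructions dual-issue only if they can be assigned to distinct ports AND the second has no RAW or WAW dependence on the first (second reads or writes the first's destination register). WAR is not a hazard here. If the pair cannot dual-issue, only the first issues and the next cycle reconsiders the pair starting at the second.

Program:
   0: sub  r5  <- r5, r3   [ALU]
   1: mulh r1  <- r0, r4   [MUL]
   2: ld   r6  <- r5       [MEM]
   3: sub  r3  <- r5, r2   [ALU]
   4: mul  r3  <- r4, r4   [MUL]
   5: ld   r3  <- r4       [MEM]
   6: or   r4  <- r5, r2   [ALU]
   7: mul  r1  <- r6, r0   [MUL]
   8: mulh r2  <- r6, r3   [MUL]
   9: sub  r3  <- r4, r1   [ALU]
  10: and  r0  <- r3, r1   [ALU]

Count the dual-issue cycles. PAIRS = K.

PAIRS = 4

  cy0 -> i0+i1 (sub/mulh) pair
  cy1 -> i2+i3 (ld/sub) pair
  cy2 -> i4 (mul) WAW r3
  cy3 -> i5+i6 (ld/or) pair
  cy4 -> i7 (mul) no-port MUL/MUL
  cy5 -> i8+i9 (mulh/sub) pair
  cy6 -> i10 (and) tail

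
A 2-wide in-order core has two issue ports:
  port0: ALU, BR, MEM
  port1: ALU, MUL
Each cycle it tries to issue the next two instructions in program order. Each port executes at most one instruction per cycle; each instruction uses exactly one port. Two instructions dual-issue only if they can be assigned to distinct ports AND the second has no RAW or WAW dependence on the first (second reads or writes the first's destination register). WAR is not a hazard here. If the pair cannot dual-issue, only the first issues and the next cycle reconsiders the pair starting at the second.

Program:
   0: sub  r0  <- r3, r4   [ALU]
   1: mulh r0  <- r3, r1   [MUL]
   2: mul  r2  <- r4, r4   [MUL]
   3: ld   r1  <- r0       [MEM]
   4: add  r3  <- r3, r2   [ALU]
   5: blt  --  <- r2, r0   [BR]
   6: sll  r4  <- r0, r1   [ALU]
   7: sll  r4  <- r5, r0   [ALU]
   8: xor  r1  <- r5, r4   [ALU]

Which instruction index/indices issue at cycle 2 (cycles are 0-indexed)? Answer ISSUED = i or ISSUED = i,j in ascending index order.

ISSUED = 2,3

c0: i0 sub.ALU  WAW r0
c1: i1 mulh.MUL  no-port MUL/MUL
c2: i2/i3 mul.MUL ld.MEM  dual
c3: i4/i5 add.ALU blt.BR  dual
c4: i6 sll.ALU  WAW r4
c5: i7 sll.ALU  RAW r4
c6: i8 xor.ALU  tail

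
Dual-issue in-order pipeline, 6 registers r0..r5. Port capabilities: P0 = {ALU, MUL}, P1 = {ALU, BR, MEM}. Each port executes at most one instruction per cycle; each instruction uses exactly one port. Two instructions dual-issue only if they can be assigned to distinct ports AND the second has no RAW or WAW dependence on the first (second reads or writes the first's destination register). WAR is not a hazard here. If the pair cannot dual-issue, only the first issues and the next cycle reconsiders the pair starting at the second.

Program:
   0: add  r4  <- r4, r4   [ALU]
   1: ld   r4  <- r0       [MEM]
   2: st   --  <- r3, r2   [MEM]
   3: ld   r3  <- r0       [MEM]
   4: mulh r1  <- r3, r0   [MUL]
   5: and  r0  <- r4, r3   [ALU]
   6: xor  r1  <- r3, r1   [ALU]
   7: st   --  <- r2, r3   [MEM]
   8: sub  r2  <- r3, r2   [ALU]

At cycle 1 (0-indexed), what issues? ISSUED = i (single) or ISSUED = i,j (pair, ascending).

ISSUED = 1

  cy0 -> i0 (add.ALU) WAW r4
  cy1 -> i1 (ld.MEM) no-port MEM/MEM
  cy2 -> i2 (st.MEM) no-port MEM/MEM
  cy3 -> i3 (ld.MEM) RAW r3
  cy4 -> i4&i5 (mulh.MUL/and.ALU) 2-wide
  cy5 -> i6&i7 (xor.ALU/st.MEM) 2-wide
  cy6 -> i8 (sub.ALU) tail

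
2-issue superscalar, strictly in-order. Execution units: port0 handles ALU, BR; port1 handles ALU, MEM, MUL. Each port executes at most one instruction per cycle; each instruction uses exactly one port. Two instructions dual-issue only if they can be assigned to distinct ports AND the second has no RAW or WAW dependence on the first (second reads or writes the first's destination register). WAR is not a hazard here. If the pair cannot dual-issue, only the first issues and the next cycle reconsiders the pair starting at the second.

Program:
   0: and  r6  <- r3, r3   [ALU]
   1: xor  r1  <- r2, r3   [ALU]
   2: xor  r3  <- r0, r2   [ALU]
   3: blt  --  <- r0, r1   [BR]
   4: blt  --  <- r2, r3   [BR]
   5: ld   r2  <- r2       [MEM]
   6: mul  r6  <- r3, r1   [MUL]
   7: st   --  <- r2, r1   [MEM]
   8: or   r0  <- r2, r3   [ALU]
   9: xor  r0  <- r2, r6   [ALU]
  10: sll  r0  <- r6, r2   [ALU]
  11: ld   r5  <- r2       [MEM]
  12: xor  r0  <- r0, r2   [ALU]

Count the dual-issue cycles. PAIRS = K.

  cy0 -> i0+i1 (and/xor) dual
  cy1 -> i2+i3 (xor/blt) dual
  cy2 -> i4+i5 (blt/ld) dual
  cy3 -> i6 (mul) no-port MUL/MEM
  cy4 -> i7+i8 (st/or) dual
  cy5 -> i9 (xor) WAW r0
  cy6 -> i10+i11 (sll/ld) dual
  cy7 -> i12 (xor) tail

PAIRS = 5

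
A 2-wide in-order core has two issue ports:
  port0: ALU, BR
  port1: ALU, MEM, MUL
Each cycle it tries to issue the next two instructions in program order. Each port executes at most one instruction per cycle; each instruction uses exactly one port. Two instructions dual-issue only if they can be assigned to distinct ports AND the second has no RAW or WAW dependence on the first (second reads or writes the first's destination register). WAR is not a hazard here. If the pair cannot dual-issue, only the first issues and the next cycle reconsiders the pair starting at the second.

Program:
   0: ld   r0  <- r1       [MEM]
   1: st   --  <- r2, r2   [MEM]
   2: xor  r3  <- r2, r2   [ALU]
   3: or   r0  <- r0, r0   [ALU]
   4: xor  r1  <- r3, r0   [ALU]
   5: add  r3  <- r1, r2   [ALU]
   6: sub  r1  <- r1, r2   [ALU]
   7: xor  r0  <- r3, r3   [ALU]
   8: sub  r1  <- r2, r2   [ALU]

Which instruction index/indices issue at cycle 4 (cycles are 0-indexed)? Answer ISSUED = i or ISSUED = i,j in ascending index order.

ISSUED = 5,6

#0 head=0: ld.MEM i0 no-port MEM/MEM
#1 head=1: st.MEM+xor.ALU i1&i2 2-wide
#2 head=3: or.ALU i3 RAW r0
#3 head=4: xor.ALU i4 RAW r1
#4 head=5: add.ALU+sub.ALU i5&i6 2-wide
#5 head=7: xor.ALU+sub.ALU i7&i8 2-wide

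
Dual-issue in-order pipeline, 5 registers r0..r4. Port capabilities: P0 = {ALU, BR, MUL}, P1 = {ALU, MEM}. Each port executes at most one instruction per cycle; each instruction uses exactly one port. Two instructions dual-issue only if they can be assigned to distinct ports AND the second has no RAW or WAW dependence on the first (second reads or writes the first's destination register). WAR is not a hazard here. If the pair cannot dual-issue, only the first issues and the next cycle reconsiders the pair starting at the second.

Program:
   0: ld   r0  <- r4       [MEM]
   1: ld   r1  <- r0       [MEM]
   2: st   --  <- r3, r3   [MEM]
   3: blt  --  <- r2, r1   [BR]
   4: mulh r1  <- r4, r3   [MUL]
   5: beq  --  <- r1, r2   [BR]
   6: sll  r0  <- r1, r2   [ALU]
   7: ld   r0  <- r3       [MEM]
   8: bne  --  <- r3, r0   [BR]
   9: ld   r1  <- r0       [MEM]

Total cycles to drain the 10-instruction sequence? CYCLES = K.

t=0 i0:ld.MEM ; no-port MEM/MEM
t=1 i1:ld.MEM ; no-port MEM/MEM
t=2 i2/i3:st.MEM+blt.BR ; pair
t=3 i4:mulh.MUL ; no-port MUL/BR
t=4 i5/i6:beq.BR+sll.ALU ; pair
t=5 i7:ld.MEM ; RAW r0
t=6 i8/i9:bne.BR+ld.MEM ; pair

CYCLES = 7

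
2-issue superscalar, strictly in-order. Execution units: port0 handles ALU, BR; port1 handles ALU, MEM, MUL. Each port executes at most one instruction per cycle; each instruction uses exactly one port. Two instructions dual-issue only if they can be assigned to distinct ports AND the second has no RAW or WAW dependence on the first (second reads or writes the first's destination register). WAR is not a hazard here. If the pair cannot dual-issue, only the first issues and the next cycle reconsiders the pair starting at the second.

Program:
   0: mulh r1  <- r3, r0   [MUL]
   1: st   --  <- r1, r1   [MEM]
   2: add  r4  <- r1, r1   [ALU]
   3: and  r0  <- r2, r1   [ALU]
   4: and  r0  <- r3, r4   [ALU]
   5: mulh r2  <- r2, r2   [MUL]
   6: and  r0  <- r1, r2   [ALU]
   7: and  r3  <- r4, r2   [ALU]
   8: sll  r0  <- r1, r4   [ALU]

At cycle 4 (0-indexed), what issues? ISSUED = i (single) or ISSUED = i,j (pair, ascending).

t=0 i0:mulh ; no-port MUL/MEM
t=1 i1&i2:st+add ; dual
t=2 i3:and ; WAW r0
t=3 i4&i5:and+mulh ; dual
t=4 i6&i7:and+and ; dual
t=5 i8:sll ; tail

ISSUED = 6,7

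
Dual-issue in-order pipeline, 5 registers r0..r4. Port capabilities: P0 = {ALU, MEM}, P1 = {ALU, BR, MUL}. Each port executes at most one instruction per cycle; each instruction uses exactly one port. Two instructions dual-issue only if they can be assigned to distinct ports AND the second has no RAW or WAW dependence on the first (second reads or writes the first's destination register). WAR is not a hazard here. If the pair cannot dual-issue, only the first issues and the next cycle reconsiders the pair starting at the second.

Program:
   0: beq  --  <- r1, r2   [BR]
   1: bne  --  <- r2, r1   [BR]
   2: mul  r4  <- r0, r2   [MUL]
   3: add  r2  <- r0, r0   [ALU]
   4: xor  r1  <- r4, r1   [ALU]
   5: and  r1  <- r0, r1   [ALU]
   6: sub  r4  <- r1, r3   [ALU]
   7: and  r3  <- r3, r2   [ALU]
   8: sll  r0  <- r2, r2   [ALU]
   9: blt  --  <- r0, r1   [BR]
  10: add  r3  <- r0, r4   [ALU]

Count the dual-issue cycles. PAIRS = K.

PAIRS = 3

[0] i0  beq.BR  -- no-port BR/BR
[1] i1  bne.BR  -- no-port BR/MUL
[2] i2/i3  mul.MUL/add.ALU  -- pair
[3] i4  xor.ALU  -- RAW+WAW r1
[4] i5  and.ALU  -- RAW r1
[5] i6/i7  sub.ALU/and.ALU  -- pair
[6] i8  sll.ALU  -- RAW r0
[7] i9/i10  blt.BR/add.ALU  -- pair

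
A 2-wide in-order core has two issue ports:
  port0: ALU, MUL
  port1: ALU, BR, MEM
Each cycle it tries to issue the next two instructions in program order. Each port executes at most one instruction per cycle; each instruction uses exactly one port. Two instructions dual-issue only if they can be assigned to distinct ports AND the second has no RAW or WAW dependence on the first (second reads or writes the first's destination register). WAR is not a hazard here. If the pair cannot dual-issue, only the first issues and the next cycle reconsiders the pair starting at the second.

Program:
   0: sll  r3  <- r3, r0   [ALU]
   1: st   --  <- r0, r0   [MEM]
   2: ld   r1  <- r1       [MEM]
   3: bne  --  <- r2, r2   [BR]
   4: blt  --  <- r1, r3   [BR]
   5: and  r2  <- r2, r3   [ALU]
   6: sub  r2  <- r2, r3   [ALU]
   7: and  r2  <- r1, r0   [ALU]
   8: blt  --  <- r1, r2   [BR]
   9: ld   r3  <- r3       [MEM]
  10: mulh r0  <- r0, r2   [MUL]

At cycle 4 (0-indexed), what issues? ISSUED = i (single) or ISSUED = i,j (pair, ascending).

  cy0 -> i0,i1 (sll.ALU/st.MEM) pair
  cy1 -> i2 (ld.MEM) no-port MEM/BR
  cy2 -> i3 (bne.BR) no-port BR/BR
  cy3 -> i4,i5 (blt.BR/and.ALU) pair
  cy4 -> i6 (sub.ALU) WAW r2
  cy5 -> i7 (and.ALU) RAW r2
  cy6 -> i8 (blt.BR) no-port BR/MEM
  cy7 -> i9,i10 (ld.MEM/mulh.MUL) pair

ISSUED = 6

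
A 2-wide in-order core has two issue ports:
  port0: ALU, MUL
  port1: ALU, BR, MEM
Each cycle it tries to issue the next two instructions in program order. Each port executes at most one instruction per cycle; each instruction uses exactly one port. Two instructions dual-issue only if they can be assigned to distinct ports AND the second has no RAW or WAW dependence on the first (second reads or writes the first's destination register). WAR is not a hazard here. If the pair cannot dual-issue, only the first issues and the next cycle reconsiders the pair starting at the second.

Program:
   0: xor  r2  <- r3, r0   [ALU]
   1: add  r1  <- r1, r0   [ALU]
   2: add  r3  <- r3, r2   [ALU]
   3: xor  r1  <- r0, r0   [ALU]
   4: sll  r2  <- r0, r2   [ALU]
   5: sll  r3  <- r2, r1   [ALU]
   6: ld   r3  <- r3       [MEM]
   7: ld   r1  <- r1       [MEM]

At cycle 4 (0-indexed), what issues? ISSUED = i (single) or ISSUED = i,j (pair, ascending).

ISSUED = 6

t=0 i0&i1:xor.ALU/add.ALU ; 2-wide
t=1 i2&i3:add.ALU/xor.ALU ; 2-wide
t=2 i4:sll.ALU ; RAW r2
t=3 i5:sll.ALU ; RAW+WAW r3
t=4 i6:ld.MEM ; no-port MEM/MEM
t=5 i7:ld.MEM ; tail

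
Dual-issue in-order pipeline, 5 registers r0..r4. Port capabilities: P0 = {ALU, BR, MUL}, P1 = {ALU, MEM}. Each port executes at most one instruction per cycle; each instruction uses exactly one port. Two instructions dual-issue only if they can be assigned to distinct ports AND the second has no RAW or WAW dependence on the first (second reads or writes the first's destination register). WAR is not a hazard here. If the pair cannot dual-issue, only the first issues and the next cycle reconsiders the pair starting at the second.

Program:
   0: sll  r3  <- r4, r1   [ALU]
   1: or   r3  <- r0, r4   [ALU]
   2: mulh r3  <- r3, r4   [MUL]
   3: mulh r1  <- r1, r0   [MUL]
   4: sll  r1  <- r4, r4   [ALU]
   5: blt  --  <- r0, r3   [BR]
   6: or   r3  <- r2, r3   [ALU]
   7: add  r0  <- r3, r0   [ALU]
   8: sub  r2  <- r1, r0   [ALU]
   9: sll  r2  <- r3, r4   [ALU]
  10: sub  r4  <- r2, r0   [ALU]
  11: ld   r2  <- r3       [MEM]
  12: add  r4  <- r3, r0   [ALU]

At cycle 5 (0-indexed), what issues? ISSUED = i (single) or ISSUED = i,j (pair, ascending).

#0 head=0: sll.ALU i0 WAW r3
#1 head=1: or.ALU i1 RAW+WAW r3
#2 head=2: mulh.MUL i2 no-port MUL/MUL
#3 head=3: mulh.MUL i3 WAW r1
#4 head=4: sll.ALU blt.BR i4,i5 pair
#5 head=6: or.ALU i6 RAW r3
#6 head=7: add.ALU i7 RAW r0
#7 head=8: sub.ALU i8 WAW r2
#8 head=9: sll.ALU i9 RAW r2
#9 head=10: sub.ALU ld.MEM i10,i11 pair
#10 head=12: add.ALU i12 tail

ISSUED = 6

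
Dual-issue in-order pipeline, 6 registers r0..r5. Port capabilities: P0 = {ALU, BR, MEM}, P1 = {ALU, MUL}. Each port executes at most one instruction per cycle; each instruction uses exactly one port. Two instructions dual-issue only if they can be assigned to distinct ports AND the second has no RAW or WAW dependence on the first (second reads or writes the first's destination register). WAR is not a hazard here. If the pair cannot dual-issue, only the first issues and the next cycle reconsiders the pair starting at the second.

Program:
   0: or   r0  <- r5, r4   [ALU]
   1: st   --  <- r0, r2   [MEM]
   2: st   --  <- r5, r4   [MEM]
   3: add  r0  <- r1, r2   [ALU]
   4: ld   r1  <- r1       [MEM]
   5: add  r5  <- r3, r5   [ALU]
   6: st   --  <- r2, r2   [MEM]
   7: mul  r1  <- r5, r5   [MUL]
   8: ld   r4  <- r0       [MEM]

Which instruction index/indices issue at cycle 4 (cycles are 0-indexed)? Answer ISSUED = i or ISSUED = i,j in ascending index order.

ISSUED = 6,7

c0: i0 or  RAW r0
c1: i1 st  no-port MEM/MEM
c2: i2&i3 st+add  dual
c3: i4&i5 ld+add  dual
c4: i6&i7 st+mul  dual
c5: i8 ld  tail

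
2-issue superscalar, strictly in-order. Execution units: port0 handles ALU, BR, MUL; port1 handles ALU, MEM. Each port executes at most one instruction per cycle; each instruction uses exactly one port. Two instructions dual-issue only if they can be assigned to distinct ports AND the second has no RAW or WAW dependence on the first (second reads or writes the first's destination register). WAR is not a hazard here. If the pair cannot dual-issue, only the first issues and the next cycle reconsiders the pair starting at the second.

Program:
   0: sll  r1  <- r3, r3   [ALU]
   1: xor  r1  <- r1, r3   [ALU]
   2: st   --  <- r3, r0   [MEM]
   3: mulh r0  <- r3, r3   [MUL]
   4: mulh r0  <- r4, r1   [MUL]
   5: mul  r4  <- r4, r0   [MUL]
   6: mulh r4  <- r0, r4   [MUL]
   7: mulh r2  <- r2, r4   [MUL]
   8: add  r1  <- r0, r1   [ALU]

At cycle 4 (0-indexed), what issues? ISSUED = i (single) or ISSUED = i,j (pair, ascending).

[0] i0  sll  -- RAW+WAW r1
[1] i1/i2  xor st  -- pair
[2] i3  mulh  -- no-port MUL/MUL
[3] i4  mulh  -- no-port MUL/MUL
[4] i5  mul  -- no-port MUL/MUL
[5] i6  mulh  -- no-port MUL/MUL
[6] i7/i8  mulh add  -- pair

ISSUED = 5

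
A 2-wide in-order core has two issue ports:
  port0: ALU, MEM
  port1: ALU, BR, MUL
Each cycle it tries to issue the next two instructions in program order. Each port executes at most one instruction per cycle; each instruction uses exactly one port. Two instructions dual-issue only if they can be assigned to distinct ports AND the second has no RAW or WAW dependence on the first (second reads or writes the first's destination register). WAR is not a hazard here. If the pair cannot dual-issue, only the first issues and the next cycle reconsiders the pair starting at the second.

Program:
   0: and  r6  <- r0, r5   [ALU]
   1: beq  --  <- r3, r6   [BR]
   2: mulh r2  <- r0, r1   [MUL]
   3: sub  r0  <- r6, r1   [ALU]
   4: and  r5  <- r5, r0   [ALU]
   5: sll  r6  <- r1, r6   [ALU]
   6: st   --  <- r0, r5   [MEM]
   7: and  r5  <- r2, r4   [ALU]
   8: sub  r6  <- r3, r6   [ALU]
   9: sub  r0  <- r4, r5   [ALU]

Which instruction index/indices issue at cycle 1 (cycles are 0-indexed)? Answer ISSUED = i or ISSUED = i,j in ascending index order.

ISSUED = 1

c0: i0 and.ALU  RAW r6
c1: i1 beq.BR  no-port BR/MUL
c2: i2+i3 mulh.MUL sub.ALU  dual
c3: i4+i5 and.ALU sll.ALU  dual
c4: i6+i7 st.MEM and.ALU  dual
c5: i8+i9 sub.ALU sub.ALU  dual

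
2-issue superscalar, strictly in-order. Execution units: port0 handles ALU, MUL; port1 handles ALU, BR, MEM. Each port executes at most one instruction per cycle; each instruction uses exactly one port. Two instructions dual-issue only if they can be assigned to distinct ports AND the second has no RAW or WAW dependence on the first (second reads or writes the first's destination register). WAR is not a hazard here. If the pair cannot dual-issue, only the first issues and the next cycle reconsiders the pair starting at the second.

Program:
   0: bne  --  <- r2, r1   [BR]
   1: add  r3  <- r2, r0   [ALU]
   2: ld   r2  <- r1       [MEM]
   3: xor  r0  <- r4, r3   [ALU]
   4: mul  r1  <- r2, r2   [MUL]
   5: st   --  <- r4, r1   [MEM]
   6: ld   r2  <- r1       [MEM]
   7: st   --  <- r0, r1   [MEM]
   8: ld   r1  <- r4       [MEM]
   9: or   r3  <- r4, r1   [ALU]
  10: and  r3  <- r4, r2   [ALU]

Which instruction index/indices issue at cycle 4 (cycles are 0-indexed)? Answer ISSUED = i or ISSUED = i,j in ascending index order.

ISSUED = 6

  cy0 -> i0&i1 (bne add) pair
  cy1 -> i2&i3 (ld xor) pair
  cy2 -> i4 (mul) RAW r1
  cy3 -> i5 (st) no-port MEM/MEM
  cy4 -> i6 (ld) no-port MEM/MEM
  cy5 -> i7 (st) no-port MEM/MEM
  cy6 -> i8 (ld) RAW r1
  cy7 -> i9 (or) WAW r3
  cy8 -> i10 (and) tail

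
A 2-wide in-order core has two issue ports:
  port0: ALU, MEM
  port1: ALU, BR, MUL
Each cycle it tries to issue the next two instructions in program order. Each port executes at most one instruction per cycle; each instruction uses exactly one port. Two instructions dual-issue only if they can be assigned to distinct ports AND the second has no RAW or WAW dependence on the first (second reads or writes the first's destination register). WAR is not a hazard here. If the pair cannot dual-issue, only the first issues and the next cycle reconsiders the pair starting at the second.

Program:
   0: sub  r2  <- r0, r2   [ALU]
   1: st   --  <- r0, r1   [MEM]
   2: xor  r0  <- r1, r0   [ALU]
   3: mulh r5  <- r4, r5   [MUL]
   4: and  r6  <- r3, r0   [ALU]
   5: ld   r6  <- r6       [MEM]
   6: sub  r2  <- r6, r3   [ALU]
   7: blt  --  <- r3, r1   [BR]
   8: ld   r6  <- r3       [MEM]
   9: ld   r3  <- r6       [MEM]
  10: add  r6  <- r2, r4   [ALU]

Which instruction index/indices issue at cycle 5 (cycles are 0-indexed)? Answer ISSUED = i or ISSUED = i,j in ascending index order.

t=0 i0+i1:sub.ALU;st.MEM ; 2-wide
t=1 i2+i3:xor.ALU;mulh.MUL ; 2-wide
t=2 i4:and.ALU ; RAW+WAW r6
t=3 i5:ld.MEM ; RAW r6
t=4 i6+i7:sub.ALU;blt.BR ; 2-wide
t=5 i8:ld.MEM ; no-port MEM/MEM
t=6 i9+i10:ld.MEM;add.ALU ; 2-wide

ISSUED = 8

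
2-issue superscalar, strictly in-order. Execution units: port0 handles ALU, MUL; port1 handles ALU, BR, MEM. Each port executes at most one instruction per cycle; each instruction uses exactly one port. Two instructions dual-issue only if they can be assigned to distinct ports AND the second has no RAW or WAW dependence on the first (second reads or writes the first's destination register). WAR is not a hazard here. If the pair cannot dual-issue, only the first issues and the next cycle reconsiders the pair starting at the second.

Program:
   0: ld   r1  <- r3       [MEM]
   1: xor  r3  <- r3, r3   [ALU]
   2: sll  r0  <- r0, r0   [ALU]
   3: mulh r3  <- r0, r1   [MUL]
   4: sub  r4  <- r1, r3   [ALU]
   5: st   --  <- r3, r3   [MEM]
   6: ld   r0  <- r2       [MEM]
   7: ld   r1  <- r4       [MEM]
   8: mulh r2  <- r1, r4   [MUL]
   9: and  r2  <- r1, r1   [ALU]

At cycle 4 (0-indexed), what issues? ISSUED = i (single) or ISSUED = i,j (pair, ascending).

  cy0 -> i0/i1 (ld.MEM xor.ALU) dual
  cy1 -> i2 (sll.ALU) RAW r0
  cy2 -> i3 (mulh.MUL) RAW r3
  cy3 -> i4/i5 (sub.ALU st.MEM) dual
  cy4 -> i6 (ld.MEM) no-port MEM/MEM
  cy5 -> i7 (ld.MEM) RAW r1
  cy6 -> i8 (mulh.MUL) WAW r2
  cy7 -> i9 (and.ALU) tail

ISSUED = 6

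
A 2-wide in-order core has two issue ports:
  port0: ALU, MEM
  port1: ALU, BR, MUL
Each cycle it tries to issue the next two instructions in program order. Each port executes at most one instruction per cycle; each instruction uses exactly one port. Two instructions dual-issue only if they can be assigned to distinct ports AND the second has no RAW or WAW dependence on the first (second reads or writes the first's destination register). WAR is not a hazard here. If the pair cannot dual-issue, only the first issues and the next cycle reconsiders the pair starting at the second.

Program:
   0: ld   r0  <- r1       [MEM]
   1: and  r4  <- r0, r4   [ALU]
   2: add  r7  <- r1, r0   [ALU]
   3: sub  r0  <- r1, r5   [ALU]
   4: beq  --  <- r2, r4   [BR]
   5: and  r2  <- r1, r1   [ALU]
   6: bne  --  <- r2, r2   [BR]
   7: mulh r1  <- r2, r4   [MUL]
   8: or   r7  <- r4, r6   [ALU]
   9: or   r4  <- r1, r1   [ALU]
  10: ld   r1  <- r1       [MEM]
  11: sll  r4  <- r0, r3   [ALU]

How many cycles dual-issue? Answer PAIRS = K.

  cy0 -> i0 (ld) RAW r0
  cy1 -> i1/i2 (and;add) pair
  cy2 -> i3/i4 (sub;beq) pair
  cy3 -> i5 (and) RAW r2
  cy4 -> i6 (bne) no-port BR/MUL
  cy5 -> i7/i8 (mulh;or) pair
  cy6 -> i9/i10 (or;ld) pair
  cy7 -> i11 (sll) tail

PAIRS = 4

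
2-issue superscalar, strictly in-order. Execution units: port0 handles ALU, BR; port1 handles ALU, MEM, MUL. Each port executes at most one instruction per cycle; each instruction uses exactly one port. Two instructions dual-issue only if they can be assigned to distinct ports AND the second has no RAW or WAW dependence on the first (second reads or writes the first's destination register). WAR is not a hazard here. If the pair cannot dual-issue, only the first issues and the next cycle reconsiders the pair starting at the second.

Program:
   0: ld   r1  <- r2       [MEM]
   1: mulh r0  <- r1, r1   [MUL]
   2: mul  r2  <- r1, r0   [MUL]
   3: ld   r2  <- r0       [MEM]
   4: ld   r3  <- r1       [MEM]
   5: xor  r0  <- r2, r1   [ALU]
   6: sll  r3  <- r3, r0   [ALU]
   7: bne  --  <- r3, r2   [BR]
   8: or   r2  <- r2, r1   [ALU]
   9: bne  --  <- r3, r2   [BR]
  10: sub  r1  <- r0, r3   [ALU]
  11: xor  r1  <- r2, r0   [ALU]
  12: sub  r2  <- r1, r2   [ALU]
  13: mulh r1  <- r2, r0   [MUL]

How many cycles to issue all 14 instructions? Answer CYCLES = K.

#0 head=0: ld.MEM i0 no-port MEM/MUL
#1 head=1: mulh.MUL i1 no-port MUL/MUL
#2 head=2: mul.MUL i2 no-port MUL/MEM
#3 head=3: ld.MEM i3 no-port MEM/MEM
#4 head=4: ld.MEM xor.ALU i4&i5 2-wide
#5 head=6: sll.ALU i6 RAW r3
#6 head=7: bne.BR or.ALU i7&i8 2-wide
#7 head=9: bne.BR sub.ALU i9&i10 2-wide
#8 head=11: xor.ALU i11 RAW r1
#9 head=12: sub.ALU i12 RAW r2
#10 head=13: mulh.MUL i13 tail

CYCLES = 11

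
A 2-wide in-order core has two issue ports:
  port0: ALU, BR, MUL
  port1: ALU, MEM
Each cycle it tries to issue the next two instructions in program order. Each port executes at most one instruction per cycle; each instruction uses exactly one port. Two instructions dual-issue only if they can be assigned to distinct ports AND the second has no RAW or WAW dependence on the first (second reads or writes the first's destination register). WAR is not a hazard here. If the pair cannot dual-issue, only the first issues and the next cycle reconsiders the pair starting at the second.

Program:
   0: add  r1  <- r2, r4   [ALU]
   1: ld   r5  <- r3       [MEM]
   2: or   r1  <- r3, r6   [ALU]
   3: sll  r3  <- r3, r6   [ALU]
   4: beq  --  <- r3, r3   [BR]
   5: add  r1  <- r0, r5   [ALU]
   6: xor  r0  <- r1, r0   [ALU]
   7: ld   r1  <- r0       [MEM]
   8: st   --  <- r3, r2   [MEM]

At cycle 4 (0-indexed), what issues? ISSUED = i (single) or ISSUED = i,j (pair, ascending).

ISSUED = 7

[0] i0,i1  add.ALU;ld.MEM  -- 2-wide
[1] i2,i3  or.ALU;sll.ALU  -- 2-wide
[2] i4,i5  beq.BR;add.ALU  -- 2-wide
[3] i6  xor.ALU  -- RAW r0
[4] i7  ld.MEM  -- no-port MEM/MEM
[5] i8  st.MEM  -- tail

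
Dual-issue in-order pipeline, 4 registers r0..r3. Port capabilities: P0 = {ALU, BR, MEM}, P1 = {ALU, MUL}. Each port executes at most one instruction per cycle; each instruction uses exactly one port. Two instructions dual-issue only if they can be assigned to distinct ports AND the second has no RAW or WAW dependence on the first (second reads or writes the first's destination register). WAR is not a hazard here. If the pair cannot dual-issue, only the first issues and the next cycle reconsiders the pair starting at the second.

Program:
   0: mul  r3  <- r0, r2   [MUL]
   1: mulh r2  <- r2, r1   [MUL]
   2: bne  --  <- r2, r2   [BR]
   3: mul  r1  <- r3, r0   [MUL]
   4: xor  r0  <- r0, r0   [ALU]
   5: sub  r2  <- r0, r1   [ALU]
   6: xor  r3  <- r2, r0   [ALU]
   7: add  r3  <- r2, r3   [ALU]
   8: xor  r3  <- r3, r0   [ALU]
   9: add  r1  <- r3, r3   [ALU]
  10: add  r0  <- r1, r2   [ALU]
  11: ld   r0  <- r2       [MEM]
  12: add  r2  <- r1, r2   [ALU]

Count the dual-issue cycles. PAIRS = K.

c0: i0 mul.MUL  no-port MUL/MUL
c1: i1 mulh.MUL  RAW r2
c2: i2/i3 bne.BR+mul.MUL  pair
c3: i4 xor.ALU  RAW r0
c4: i5 sub.ALU  RAW r2
c5: i6 xor.ALU  RAW+WAW r3
c6: i7 add.ALU  RAW+WAW r3
c7: i8 xor.ALU  RAW r3
c8: i9 add.ALU  RAW r1
c9: i10 add.ALU  WAW r0
c10: i11/i12 ld.MEM+add.ALU  pair

PAIRS = 2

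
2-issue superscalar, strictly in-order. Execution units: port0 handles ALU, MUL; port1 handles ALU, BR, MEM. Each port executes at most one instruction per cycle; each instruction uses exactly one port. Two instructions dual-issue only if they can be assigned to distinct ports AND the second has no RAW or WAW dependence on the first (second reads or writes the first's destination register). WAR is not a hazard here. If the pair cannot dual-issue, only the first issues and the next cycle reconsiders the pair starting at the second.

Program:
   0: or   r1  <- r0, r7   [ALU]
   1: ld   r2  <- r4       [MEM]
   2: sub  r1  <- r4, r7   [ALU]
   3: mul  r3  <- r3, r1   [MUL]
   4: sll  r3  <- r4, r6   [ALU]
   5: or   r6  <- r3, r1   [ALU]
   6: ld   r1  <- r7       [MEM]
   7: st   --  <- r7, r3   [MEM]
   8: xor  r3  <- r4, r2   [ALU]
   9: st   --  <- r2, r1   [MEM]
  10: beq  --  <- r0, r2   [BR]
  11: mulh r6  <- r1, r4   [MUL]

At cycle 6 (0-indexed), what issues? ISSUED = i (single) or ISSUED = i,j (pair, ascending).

ISSUED = 9

[0] i0/i1  or.ALU+ld.MEM  -- 2-wide
[1] i2  sub.ALU  -- RAW r1
[2] i3  mul.MUL  -- WAW r3
[3] i4  sll.ALU  -- RAW r3
[4] i5/i6  or.ALU+ld.MEM  -- 2-wide
[5] i7/i8  st.MEM+xor.ALU  -- 2-wide
[6] i9  st.MEM  -- no-port MEM/BR
[7] i10/i11  beq.BR+mulh.MUL  -- 2-wide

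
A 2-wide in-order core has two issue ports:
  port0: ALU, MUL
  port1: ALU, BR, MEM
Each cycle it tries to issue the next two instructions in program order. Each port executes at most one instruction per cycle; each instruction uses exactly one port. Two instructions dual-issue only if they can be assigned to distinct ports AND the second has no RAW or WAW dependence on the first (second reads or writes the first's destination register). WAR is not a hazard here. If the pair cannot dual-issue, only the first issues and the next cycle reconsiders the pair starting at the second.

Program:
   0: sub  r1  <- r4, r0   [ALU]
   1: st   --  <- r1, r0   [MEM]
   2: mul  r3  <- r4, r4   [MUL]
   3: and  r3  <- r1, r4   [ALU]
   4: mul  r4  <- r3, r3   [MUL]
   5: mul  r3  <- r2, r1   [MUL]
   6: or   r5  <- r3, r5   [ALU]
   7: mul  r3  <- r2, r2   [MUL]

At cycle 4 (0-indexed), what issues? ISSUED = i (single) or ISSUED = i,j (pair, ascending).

#0 head=0: sub i0 RAW r1
#1 head=1: st+mul i1+i2 2-wide
#2 head=3: and i3 RAW r3
#3 head=4: mul i4 no-port MUL/MUL
#4 head=5: mul i5 RAW r3
#5 head=6: or+mul i6+i7 2-wide

ISSUED = 5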